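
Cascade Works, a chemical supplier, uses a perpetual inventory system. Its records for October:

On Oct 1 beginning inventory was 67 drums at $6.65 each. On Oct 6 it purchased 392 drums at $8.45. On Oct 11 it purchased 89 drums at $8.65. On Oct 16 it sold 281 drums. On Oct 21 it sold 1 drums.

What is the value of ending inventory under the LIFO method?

Ending inventory = $2,127.10

Oct 16, 281 sold [LIFO — newest first]: 89 @ $8.65 + 192 @ $8.45 = $2,392.25
Oct 21, 1 sold [LIFO — newest first]: 1 @ $8.45 = $8.45
Total COGS = $2,392.25 + $8.45 = $2,400.70
Ending inventory: 67 @ $6.65 + 199 @ $8.45 = $2,127.10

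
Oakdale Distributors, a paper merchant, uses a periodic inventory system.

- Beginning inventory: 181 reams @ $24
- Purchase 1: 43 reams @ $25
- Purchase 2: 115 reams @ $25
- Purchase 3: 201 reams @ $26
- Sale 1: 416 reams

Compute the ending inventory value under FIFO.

Ending inventory = $3,224

Sale 1 (416) [FIFO — oldest first]: 181 @ $24 + 43 @ $25 + 115 @ $25 + 77 @ $26 = $10,296
Ending inventory: 124 @ $26 = $3,224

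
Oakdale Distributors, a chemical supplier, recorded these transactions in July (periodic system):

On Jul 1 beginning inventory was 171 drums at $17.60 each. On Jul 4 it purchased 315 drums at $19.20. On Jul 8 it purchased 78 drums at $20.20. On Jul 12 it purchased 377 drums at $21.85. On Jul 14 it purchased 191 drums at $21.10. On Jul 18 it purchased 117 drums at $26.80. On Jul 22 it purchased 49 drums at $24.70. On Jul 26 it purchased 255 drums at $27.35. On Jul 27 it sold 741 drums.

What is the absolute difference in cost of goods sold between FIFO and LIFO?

FIFO COGS: 171 @ $17.60 + 315 @ $19.20 + 78 @ $20.20 + 177 @ $21.85 = $14,500.65
LIFO COGS: 255 @ $27.35 + 49 @ $24.70 + 117 @ $26.80 + 191 @ $21.10 + 129 @ $21.85 = $18,168.90
Difference = |$14,500.65 − $18,168.90| = $3,668.25

$3,668.25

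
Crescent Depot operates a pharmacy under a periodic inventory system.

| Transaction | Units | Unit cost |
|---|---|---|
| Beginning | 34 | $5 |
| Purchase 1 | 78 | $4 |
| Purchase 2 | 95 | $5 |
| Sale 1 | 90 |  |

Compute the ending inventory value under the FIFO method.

Ending inventory = $563

Sale 1 (90) [FIFO — oldest first]: 34 @ $5 + 56 @ $4 = $394
Ending inventory: 22 @ $4 + 95 @ $5 = $563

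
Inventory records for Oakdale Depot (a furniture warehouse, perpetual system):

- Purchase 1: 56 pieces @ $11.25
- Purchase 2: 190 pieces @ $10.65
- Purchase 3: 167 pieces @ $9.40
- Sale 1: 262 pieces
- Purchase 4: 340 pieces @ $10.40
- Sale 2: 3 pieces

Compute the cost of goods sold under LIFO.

COGS = $2,612.75

Sale 1 (262) [LIFO — newest first]: 167 @ $9.40 + 95 @ $10.65 = $2,581.55
Sale 2 (3) [LIFO — newest first]: 3 @ $10.40 = $31.20
Total COGS = $2,581.55 + $31.20 = $2,612.75
Ending inventory: 56 @ $11.25 + 95 @ $10.65 + 337 @ $10.40 = $5,146.55
Check: goods available $7,759.30 = COGS $2,612.75 + ending $5,146.55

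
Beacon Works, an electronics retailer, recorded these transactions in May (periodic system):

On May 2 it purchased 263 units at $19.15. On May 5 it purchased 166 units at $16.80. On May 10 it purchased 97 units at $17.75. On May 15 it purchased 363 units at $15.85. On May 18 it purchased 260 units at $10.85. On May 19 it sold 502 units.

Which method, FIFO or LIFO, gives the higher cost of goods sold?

FIFO COGS: 263 @ $19.15 + 166 @ $16.80 + 73 @ $17.75 = $9,121.00
LIFO COGS: 260 @ $10.85 + 242 @ $15.85 = $6,656.70

FIFO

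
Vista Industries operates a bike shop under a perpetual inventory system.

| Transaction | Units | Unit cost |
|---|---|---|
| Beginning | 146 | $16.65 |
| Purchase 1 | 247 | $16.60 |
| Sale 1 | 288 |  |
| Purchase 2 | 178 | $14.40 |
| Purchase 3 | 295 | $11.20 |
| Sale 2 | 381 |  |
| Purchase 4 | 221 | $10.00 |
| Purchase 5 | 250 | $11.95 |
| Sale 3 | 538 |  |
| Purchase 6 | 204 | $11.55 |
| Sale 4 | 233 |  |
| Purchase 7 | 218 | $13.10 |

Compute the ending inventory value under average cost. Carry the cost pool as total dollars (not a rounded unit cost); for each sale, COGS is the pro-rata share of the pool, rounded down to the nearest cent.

Ending inventory = $4,026.86

After Beginning: 146 on hand, pool $2,430.90 (≈ $16.6500 each)
After Purchase 1: 393 on hand, pool $6,531.10 (≈ $16.6186 each)
Sale 1, sell 288: 288/393 × $6,531.10 → $4,786.14
After Purchase 2: 283 on hand, pool $4,308.16 (≈ $15.2232 each)
After Purchase 3: 578 on hand, pool $7,612.16 (≈ $13.1698 each)
Sale 2, sell 381: 381/578 × $7,612.16 → $5,017.70
After Purchase 4: 418 on hand, pool $4,804.46 (≈ $11.4939 each)
After Purchase 5: 668 on hand, pool $7,791.96 (≈ $11.6646 each)
Sale 3, sell 538: 538/668 × $7,791.96 → $6,275.56
After Purchase 6: 334 on hand, pool $3,872.60 (≈ $11.5946 each)
Sale 4, sell 233: 233/334 × $3,872.60 → $2,701.54
After Purchase 7: 319 on hand, pool $4,026.86 (≈ $12.6234 each)
Total COGS = $4,786.14 + $5,017.70 + $6,275.56 + $2,701.54 = $18,780.94
Ending inventory (cost pool remaining) = $4,026.86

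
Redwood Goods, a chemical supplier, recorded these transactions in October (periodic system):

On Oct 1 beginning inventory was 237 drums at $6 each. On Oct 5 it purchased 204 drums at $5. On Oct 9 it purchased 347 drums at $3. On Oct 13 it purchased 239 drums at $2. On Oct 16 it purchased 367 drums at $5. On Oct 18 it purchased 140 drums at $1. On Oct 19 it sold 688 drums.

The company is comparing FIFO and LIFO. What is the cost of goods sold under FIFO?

COGS = $3,183

FIFO COGS: 237 @ $6 + 204 @ $5 + 247 @ $3 = $3,183
LIFO COGS: 140 @ $1 + 367 @ $5 + 181 @ $2 = $2,337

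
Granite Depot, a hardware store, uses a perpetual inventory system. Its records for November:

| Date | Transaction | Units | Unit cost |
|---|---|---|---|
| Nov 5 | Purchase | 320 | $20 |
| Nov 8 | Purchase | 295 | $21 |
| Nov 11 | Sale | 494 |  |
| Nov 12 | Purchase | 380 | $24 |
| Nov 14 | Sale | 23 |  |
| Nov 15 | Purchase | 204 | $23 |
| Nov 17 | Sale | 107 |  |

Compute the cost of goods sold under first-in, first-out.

COGS = $12,811

Nov 11, 494 sold [FIFO — oldest first]: 320 @ $20 + 174 @ $21 = $10,054
Nov 14, 23 sold [FIFO — oldest first]: 23 @ $21 = $483
Nov 17, 107 sold [FIFO — oldest first]: 98 @ $21 + 9 @ $24 = $2,274
Total COGS = $10,054 + $483 + $2,274 = $12,811
Ending inventory: 371 @ $24 + 204 @ $23 = $13,596
Check: goods available $26,407 = COGS $12,811 + ending $13,596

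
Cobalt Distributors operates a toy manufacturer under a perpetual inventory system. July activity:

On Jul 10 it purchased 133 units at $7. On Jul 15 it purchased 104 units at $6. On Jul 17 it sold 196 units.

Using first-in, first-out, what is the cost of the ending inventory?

Ending inventory = $246

Jul 17, 196 sold [FIFO — oldest first]: 133 @ $7 + 63 @ $6 = $1,309
Ending inventory: 41 @ $6 = $246
Check: goods available $1,555 = COGS $1,309 + ending $246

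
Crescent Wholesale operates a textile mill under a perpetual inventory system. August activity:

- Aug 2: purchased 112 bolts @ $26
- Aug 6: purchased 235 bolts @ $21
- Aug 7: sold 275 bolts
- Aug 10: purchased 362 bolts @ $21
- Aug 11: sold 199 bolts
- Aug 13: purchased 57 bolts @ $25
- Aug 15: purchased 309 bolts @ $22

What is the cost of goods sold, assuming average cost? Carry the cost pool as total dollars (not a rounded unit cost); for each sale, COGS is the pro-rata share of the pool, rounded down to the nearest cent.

After Aug 2: 112 on hand, pool $2,912.00 (≈ $26.0000 each)
After Aug 6: 347 on hand, pool $7,847.00 (≈ $22.6138 each)
Aug 7, sell 275: 275/347 × $7,847.00 → $6,218.80
After Aug 10: 434 on hand, pool $9,230.20 (≈ $21.2677 each)
Aug 11, sell 199: 199/434 × $9,230.20 → $4,232.28
After Aug 13: 292 on hand, pool $6,422.92 (≈ $21.9963 each)
After Aug 15: 601 on hand, pool $13,220.92 (≈ $21.9982 each)
Total COGS = $6,218.80 + $4,232.28 = $10,451.08
Ending inventory (cost pool remaining) = $13,220.92

COGS = $10,451.08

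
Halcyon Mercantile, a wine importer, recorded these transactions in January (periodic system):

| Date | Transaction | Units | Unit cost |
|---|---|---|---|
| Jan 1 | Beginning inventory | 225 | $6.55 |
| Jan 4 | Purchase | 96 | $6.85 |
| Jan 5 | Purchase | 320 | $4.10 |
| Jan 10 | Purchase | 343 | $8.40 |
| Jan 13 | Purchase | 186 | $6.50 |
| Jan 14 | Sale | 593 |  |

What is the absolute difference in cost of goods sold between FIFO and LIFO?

$1,106.05

FIFO COGS: 225 @ $6.55 + 96 @ $6.85 + 272 @ $4.10 = $3,246.55
LIFO COGS: 186 @ $6.50 + 343 @ $8.40 + 64 @ $4.10 = $4,352.60
Difference = |$3,246.55 − $4,352.60| = $1,106.05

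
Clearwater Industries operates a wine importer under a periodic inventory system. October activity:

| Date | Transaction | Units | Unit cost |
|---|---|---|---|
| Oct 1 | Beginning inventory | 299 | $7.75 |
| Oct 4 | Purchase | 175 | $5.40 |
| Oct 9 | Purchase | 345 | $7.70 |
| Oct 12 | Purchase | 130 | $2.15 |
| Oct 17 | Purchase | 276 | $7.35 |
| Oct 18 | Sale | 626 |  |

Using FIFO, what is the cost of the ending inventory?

Oct 18, 626 sold [FIFO — oldest first]: 299 @ $7.75 + 175 @ $5.40 + 152 @ $7.70 = $4,432.65
Ending inventory: 193 @ $7.70 + 130 @ $2.15 + 276 @ $7.35 = $3,794.20
Check: goods available $8,226.85 = COGS $4,432.65 + ending $3,794.20

Ending inventory = $3,794.20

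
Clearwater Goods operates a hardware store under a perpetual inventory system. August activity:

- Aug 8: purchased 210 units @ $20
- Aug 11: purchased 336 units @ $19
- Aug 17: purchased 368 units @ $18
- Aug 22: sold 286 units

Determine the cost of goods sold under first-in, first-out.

COGS = $5,644

Aug 22, 286 sold [FIFO — oldest first]: 210 @ $20 + 76 @ $19 = $5,644
Ending inventory: 260 @ $19 + 368 @ $18 = $11,564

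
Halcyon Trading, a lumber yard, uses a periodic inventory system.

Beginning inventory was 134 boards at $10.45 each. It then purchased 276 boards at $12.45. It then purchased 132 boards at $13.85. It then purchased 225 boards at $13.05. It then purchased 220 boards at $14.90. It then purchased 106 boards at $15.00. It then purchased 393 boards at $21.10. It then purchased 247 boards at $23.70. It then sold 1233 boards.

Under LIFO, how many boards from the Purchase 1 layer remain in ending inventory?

276

Sale 1 (1233) [LIFO — newest first]: 247 @ $23.70 + 393 @ $21.10 + 106 @ $15.00 + 220 @ $14.90 + 225 @ $13.05 + 42 @ $13.85 = $22,532.15
Ending inventory: 134 @ $10.45 + 276 @ $12.45 + 90 @ $13.85 = $6,083.00
Check: goods available $28,615.15 = COGS $22,532.15 + ending $6,083.00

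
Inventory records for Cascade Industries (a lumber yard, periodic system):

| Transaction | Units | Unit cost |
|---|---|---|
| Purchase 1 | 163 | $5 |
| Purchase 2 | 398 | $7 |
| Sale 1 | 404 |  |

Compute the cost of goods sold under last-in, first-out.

COGS = $2,816

Sale 1 (404) [LIFO — newest first]: 398 @ $7 + 6 @ $5 = $2,816
Ending inventory: 157 @ $5 = $785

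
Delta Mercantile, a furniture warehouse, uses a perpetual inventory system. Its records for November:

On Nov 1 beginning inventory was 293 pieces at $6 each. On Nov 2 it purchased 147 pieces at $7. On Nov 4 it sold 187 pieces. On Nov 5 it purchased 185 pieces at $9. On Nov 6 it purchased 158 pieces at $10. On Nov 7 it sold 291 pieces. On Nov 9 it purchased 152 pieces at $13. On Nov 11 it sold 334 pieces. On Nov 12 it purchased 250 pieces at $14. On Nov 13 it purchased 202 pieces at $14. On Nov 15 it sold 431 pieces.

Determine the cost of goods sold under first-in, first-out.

Nov 4, 187 sold [FIFO — oldest first]: 187 @ $6 = $1,122
Nov 7, 291 sold [FIFO — oldest first]: 106 @ $6 + 147 @ $7 + 38 @ $9 = $2,007
Nov 11, 334 sold [FIFO — oldest first]: 147 @ $9 + 158 @ $10 + 29 @ $13 = $3,280
Nov 15, 431 sold [FIFO — oldest first]: 123 @ $13 + 250 @ $14 + 58 @ $14 = $5,911
Total COGS = $1,122 + $2,007 + $3,280 + $5,911 = $12,320
Ending inventory: 144 @ $14 = $2,016

COGS = $12,320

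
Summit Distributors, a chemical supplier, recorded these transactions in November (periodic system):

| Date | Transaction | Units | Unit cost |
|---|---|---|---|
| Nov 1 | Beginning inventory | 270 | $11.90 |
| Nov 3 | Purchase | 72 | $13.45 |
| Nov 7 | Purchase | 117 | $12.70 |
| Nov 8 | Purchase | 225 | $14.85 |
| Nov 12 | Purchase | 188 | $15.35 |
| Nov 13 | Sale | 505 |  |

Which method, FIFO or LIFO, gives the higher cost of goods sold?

FIFO COGS: 270 @ $11.90 + 72 @ $13.45 + 117 @ $12.70 + 46 @ $14.85 = $6,350.40
LIFO COGS: 188 @ $15.35 + 225 @ $14.85 + 92 @ $12.70 = $7,395.45

LIFO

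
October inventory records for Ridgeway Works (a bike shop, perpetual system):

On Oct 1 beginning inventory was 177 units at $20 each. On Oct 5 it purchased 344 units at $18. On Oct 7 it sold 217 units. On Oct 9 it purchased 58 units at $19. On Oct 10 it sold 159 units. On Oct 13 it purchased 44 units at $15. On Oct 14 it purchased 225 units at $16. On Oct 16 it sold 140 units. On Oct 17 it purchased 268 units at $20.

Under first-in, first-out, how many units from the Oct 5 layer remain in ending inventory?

Oct 7, 217 sold [FIFO — oldest first]: 177 @ $20 + 40 @ $18 = $4,260
Oct 10, 159 sold [FIFO — oldest first]: 159 @ $18 = $2,862
Oct 16, 140 sold [FIFO — oldest first]: 140 @ $18 = $2,520
Total COGS = $4,260 + $2,862 + $2,520 = $9,642
Ending inventory: 5 @ $18 + 58 @ $19 + 44 @ $15 + 225 @ $16 + 268 @ $20 = $10,812

5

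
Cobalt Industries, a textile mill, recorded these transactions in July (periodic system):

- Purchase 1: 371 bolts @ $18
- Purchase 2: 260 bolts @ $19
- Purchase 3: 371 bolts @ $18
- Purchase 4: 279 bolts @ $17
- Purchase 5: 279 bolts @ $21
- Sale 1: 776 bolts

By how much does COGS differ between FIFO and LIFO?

FIFO COGS: 371 @ $18 + 260 @ $19 + 145 @ $18 = $14,228
LIFO COGS: 279 @ $21 + 279 @ $17 + 218 @ $18 = $14,526
Difference = |$14,228 − $14,526| = $298

$298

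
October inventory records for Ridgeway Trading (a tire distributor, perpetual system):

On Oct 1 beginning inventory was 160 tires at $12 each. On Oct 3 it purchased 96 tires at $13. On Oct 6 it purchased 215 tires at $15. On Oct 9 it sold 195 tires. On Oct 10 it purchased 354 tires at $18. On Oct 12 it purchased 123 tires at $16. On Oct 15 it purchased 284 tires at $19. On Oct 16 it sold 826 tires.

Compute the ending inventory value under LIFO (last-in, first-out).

Ending inventory = $2,583

Oct 9, 195 sold [LIFO — newest first]: 195 @ $15 = $2,925
Oct 16, 826 sold [LIFO — newest first]: 284 @ $19 + 123 @ $16 + 354 @ $18 + 20 @ $15 + 45 @ $13 = $14,621
Total COGS = $2,925 + $14,621 = $17,546
Ending inventory: 160 @ $12 + 51 @ $13 = $2,583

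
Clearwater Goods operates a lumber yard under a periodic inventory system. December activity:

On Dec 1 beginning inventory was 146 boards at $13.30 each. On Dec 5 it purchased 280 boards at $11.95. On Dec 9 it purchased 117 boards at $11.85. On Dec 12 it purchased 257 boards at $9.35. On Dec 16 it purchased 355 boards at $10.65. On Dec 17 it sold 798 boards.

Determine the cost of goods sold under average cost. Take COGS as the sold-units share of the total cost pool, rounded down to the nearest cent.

Dec 17, sell 798: 798/1155 × $12,857.95 → $8,883.67
Ending inventory (cost pool remaining) = $3,974.28

COGS = $8,883.67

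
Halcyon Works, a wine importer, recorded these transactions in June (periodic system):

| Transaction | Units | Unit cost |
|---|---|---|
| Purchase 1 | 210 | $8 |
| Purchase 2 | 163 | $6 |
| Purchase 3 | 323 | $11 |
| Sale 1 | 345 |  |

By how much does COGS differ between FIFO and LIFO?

$1,195

FIFO COGS: 210 @ $8 + 135 @ $6 = $2,490
LIFO COGS: 323 @ $11 + 22 @ $6 = $3,685
Difference = |$2,490 − $3,685| = $1,195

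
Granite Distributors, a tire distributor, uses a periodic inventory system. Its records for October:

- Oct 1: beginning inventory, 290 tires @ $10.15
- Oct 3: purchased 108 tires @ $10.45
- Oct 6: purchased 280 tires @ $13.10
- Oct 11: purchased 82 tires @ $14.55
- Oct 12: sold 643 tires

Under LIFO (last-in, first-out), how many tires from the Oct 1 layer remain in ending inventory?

Oct 12, 643 sold [LIFO — newest first]: 82 @ $14.55 + 280 @ $13.10 + 108 @ $10.45 + 173 @ $10.15 = $7,745.65
Ending inventory: 117 @ $10.15 = $1,187.55

117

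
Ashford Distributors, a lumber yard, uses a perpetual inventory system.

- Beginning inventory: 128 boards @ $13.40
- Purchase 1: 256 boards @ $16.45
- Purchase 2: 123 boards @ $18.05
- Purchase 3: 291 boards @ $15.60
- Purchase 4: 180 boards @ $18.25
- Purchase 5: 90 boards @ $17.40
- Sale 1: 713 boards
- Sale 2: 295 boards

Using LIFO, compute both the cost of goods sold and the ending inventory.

Sale 1 (713) [LIFO — newest first]: 90 @ $17.40 + 180 @ $18.25 + 291 @ $15.60 + 123 @ $18.05 + 29 @ $16.45 = $12,087.80
Sale 2 (295) [LIFO — newest first]: 227 @ $16.45 + 68 @ $13.40 = $4,645.35
Total COGS = $12,087.80 + $4,645.35 = $16,733.15
Ending inventory: 60 @ $13.40 = $804.00

COGS = $16,733.15; ending inventory = $804.00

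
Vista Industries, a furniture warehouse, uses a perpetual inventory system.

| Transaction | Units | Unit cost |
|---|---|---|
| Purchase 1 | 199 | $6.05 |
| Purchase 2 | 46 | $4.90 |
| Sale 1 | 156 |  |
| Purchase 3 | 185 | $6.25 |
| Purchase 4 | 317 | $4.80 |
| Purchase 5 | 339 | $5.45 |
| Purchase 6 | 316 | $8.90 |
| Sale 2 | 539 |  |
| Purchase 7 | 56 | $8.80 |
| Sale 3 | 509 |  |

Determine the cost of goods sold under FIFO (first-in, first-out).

COGS = $7,004.95

Sale 1 (156) [FIFO — oldest first]: 156 @ $6.05 = $943.80
Sale 2 (539) [FIFO — oldest first]: 43 @ $6.05 + 46 @ $4.90 + 185 @ $6.25 + 265 @ $4.80 = $2,913.80
Sale 3 (509) [FIFO — oldest first]: 52 @ $4.80 + 339 @ $5.45 + 118 @ $8.90 = $3,147.35
Total COGS = $943.80 + $2,913.80 + $3,147.35 = $7,004.95
Ending inventory: 198 @ $8.90 + 56 @ $8.80 = $2,255.00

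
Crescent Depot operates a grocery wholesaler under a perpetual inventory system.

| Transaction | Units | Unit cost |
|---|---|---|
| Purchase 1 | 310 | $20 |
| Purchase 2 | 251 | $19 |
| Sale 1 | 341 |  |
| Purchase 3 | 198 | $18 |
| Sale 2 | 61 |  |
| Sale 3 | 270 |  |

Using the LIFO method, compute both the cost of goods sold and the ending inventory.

COGS = $12,793; ending inventory = $1,740

Sale 1 (341) [LIFO — newest first]: 251 @ $19 + 90 @ $20 = $6,569
Sale 2 (61) [LIFO — newest first]: 61 @ $18 = $1,098
Sale 3 (270) [LIFO — newest first]: 137 @ $18 + 133 @ $20 = $5,126
Total COGS = $6,569 + $1,098 + $5,126 = $12,793
Ending inventory: 87 @ $20 = $1,740
Check: goods available $14,533 = COGS $12,793 + ending $1,740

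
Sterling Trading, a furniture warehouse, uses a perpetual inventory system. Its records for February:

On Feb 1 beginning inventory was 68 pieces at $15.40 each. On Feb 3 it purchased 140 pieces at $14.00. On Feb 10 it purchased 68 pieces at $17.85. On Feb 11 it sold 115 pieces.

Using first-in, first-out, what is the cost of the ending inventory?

Feb 11, 115 sold [FIFO — oldest first]: 68 @ $15.40 + 47 @ $14.00 = $1,705.20
Ending inventory: 93 @ $14.00 + 68 @ $17.85 = $2,515.80
Check: goods available $4,221.00 = COGS $1,705.20 + ending $2,515.80

Ending inventory = $2,515.80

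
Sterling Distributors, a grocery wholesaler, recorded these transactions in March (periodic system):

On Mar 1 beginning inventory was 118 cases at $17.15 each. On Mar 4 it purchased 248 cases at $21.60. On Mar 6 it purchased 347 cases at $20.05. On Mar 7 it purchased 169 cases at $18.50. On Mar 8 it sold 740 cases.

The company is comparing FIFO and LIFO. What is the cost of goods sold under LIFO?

COGS = $14,922.25

FIFO COGS: 118 @ $17.15 + 248 @ $21.60 + 347 @ $20.05 + 27 @ $18.50 = $14,837.35
LIFO COGS: 169 @ $18.50 + 347 @ $20.05 + 224 @ $21.60 = $14,922.25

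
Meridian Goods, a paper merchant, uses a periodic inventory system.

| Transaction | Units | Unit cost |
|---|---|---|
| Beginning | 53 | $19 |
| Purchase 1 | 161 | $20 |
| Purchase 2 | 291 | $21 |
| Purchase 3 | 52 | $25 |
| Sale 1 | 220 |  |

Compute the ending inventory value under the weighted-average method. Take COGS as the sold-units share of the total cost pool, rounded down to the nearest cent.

Ending inventory = $7,041.31

Sale 1, sell 220: 220/557 × $11,638.00 → $4,596.69
Ending inventory (cost pool remaining) = $7,041.31
Check: goods available $11,638.00 = COGS $4,596.69 + ending $7,041.31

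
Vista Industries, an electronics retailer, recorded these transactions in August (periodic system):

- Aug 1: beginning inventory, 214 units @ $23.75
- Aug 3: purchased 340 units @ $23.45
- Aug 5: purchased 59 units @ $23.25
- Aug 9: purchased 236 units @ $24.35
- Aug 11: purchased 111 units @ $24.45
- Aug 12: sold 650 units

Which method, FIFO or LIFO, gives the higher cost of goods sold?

FIFO COGS: 214 @ $23.75 + 340 @ $23.45 + 59 @ $23.25 + 37 @ $24.35 = $15,328.20
LIFO COGS: 111 @ $24.45 + 236 @ $24.35 + 59 @ $23.25 + 244 @ $23.45 = $15,554.10

LIFO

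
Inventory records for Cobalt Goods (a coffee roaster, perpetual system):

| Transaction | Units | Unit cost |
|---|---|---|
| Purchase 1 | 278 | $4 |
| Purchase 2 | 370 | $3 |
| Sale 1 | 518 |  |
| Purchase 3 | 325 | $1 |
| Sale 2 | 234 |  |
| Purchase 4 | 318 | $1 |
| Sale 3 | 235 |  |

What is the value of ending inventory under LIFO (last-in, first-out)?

Sale 1 (518) [LIFO — newest first]: 370 @ $3 + 148 @ $4 = $1,702
Sale 2 (234) [LIFO — newest first]: 234 @ $1 = $234
Sale 3 (235) [LIFO — newest first]: 235 @ $1 = $235
Total COGS = $1,702 + $234 + $235 = $2,171
Ending inventory: 130 @ $4 + 91 @ $1 + 83 @ $1 = $694

Ending inventory = $694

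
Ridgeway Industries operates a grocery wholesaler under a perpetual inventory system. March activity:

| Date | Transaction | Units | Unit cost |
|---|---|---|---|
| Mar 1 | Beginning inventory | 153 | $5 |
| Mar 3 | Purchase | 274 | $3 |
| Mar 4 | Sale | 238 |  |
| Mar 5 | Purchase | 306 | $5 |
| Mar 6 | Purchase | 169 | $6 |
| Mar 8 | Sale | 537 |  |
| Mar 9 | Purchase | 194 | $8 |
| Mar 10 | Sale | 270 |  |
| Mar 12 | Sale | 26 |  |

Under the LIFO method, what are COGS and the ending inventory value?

COGS = $5,558; ending inventory = $125

Mar 4, 238 sold [LIFO — newest first]: 238 @ $3 = $714
Mar 8, 537 sold [LIFO — newest first]: 169 @ $6 + 306 @ $5 + 36 @ $3 + 26 @ $5 = $2,782
Mar 10, 270 sold [LIFO — newest first]: 194 @ $8 + 76 @ $5 = $1,932
Mar 12, 26 sold [LIFO — newest first]: 26 @ $5 = $130
Total COGS = $714 + $2,782 + $1,932 + $130 = $5,558
Ending inventory: 25 @ $5 = $125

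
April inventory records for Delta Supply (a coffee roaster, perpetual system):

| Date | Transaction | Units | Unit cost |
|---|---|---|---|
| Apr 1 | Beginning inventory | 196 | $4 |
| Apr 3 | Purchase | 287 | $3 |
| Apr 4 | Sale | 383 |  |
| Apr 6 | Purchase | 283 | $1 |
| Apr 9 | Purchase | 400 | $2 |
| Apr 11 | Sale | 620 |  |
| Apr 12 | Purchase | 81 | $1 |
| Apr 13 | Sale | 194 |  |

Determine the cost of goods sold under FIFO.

COGS = $2,759

Apr 4, 383 sold [FIFO — oldest first]: 196 @ $4 + 187 @ $3 = $1,345
Apr 11, 620 sold [FIFO — oldest first]: 100 @ $3 + 283 @ $1 + 237 @ $2 = $1,057
Apr 13, 194 sold [FIFO — oldest first]: 163 @ $2 + 31 @ $1 = $357
Total COGS = $1,345 + $1,057 + $357 = $2,759
Ending inventory: 50 @ $1 = $50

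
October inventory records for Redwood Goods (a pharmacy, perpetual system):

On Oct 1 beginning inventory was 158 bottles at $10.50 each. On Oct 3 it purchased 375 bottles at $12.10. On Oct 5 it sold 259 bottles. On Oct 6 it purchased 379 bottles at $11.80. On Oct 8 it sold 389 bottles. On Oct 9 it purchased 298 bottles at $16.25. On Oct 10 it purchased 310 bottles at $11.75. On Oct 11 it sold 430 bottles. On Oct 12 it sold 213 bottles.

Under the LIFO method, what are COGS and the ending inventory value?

Oct 5, 259 sold [LIFO — newest first]: 259 @ $12.10 = $3,133.90
Oct 8, 389 sold [LIFO — newest first]: 379 @ $11.80 + 10 @ $12.10 = $4,593.20
Oct 11, 430 sold [LIFO — newest first]: 310 @ $11.75 + 120 @ $16.25 = $5,592.50
Oct 12, 213 sold [LIFO — newest first]: 178 @ $16.25 + 35 @ $12.10 = $3,316.00
Total COGS = $3,133.90 + $4,593.20 + $5,592.50 + $3,316.00 = $16,635.60
Ending inventory: 158 @ $10.50 + 71 @ $12.10 = $2,518.10
Check: goods available $19,153.70 = COGS $16,635.60 + ending $2,518.10

COGS = $16,635.60; ending inventory = $2,518.10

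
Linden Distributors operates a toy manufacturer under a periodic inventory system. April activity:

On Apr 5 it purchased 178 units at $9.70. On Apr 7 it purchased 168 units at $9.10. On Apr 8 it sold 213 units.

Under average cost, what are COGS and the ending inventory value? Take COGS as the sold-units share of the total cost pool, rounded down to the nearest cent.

COGS = $2,004.04; ending inventory = $1,251.36

Apr 8, sell 213: 213/346 × $3,255.40 → $2,004.04
Ending inventory (cost pool remaining) = $1,251.36
Check: goods available $3,255.40 = COGS $2,004.04 + ending $1,251.36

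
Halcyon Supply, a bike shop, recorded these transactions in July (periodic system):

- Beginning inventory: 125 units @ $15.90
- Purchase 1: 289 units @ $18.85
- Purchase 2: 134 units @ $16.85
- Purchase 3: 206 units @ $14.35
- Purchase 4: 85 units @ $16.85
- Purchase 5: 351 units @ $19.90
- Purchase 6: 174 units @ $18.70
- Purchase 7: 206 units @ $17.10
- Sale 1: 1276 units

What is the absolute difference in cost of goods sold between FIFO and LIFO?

FIFO COGS: 125 @ $15.90 + 289 @ $18.85 + 134 @ $16.85 + 206 @ $14.35 + 85 @ $16.85 + 351 @ $19.90 + 86 @ $18.70 = $22,674.50
LIFO COGS: 206 @ $17.10 + 174 @ $18.70 + 351 @ $19.90 + 85 @ $16.85 + 206 @ $14.35 + 134 @ $16.85 + 120 @ $18.85 = $22,669.55
Difference = |$22,674.50 − $22,669.55| = $4.95

$4.95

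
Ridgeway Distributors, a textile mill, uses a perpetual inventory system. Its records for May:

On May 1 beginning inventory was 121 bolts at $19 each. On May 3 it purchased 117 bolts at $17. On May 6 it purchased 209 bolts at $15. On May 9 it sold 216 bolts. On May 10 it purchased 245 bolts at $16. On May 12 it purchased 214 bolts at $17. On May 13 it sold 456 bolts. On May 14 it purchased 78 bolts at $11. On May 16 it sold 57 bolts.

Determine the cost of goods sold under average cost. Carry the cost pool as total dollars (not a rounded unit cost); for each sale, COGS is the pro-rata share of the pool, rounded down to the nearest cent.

COGS = $11,979.61

After May 1: 121 on hand, pool $2,299.00 (≈ $19.0000 each)
After May 3: 238 on hand, pool $4,288.00 (≈ $18.0168 each)
After May 6: 447 on hand, pool $7,423.00 (≈ $16.6063 each)
May 9, sell 216: 216/447 × $7,423.00 → $3,586.95
After May 10: 476 on hand, pool $7,756.05 (≈ $16.2942 each)
After May 12: 690 on hand, pool $11,394.05 (≈ $16.5131 each)
May 13, sell 456: 456/690 × $11,394.05 → $7,529.98
After May 14: 312 on hand, pool $4,722.07 (≈ $15.1348 each)
May 16, sell 57: 57/312 × $4,722.07 → $862.68
Total COGS = $3,586.95 + $7,529.98 + $862.68 = $11,979.61
Ending inventory (cost pool remaining) = $3,859.39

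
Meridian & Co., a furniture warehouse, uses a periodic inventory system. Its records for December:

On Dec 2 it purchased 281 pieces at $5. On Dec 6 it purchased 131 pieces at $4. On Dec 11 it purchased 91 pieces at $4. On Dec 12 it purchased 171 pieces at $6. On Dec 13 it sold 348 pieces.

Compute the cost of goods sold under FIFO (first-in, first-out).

COGS = $1,673

Dec 13, 348 sold [FIFO — oldest first]: 281 @ $5 + 67 @ $4 = $1,673
Ending inventory: 64 @ $4 + 91 @ $4 + 171 @ $6 = $1,646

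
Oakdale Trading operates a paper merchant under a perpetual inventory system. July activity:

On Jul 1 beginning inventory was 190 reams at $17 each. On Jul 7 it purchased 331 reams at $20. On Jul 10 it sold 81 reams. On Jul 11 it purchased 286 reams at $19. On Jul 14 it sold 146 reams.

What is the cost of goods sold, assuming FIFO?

Jul 10, 81 sold [FIFO — oldest first]: 81 @ $17 = $1,377
Jul 14, 146 sold [FIFO — oldest first]: 109 @ $17 + 37 @ $20 = $2,593
Total COGS = $1,377 + $2,593 = $3,970
Ending inventory: 294 @ $20 + 286 @ $19 = $11,314

COGS = $3,970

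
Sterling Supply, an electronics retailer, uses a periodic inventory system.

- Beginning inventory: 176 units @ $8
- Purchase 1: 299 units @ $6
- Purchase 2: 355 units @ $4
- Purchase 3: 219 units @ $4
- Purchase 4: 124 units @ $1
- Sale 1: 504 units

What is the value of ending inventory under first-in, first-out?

Ending inventory = $2,304

Sale 1 (504) [FIFO — oldest first]: 176 @ $8 + 299 @ $6 + 29 @ $4 = $3,318
Ending inventory: 326 @ $4 + 219 @ $4 + 124 @ $1 = $2,304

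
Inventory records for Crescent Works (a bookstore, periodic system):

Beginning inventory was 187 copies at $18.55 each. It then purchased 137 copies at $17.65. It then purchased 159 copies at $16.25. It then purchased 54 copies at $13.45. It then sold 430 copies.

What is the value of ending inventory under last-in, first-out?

Ending inventory = $1,984.85

Sale 1 (430) [LIFO — newest first]: 54 @ $13.45 + 159 @ $16.25 + 137 @ $17.65 + 80 @ $18.55 = $7,212.10
Ending inventory: 107 @ $18.55 = $1,984.85
Check: goods available $9,196.95 = COGS $7,212.10 + ending $1,984.85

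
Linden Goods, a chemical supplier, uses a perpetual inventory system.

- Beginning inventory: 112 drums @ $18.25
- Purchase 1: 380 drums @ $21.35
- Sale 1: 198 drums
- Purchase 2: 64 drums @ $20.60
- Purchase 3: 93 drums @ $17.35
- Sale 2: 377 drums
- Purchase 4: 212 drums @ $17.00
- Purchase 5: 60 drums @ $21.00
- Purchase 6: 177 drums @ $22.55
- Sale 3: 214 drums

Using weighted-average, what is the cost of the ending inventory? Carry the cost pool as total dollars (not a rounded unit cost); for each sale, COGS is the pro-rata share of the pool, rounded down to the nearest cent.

After Beginning: 112 on hand, pool $2,044.00 (≈ $18.2500 each)
After Purchase 1: 492 on hand, pool $10,157.00 (≈ $20.6443 each)
Sale 1, sell 198: 198/492 × $10,157.00 → $4,087.57
After Purchase 2: 358 on hand, pool $7,387.83 (≈ $20.6364 each)
After Purchase 3: 451 on hand, pool $9,001.38 (≈ $19.9587 each)
Sale 2, sell 377: 377/451 × $9,001.38 → $7,524.43
After Purchase 4: 286 on hand, pool $5,080.95 (≈ $17.7656 each)
After Purchase 5: 346 on hand, pool $6,340.95 (≈ $18.3264 each)
After Purchase 6: 523 on hand, pool $10,332.30 (≈ $19.7558 each)
Sale 3, sell 214: 214/523 × $10,332.30 → $4,227.74
Total COGS = $4,087.57 + $7,524.43 + $4,227.74 = $15,839.74
Ending inventory (cost pool remaining) = $6,104.56

Ending inventory = $6,104.56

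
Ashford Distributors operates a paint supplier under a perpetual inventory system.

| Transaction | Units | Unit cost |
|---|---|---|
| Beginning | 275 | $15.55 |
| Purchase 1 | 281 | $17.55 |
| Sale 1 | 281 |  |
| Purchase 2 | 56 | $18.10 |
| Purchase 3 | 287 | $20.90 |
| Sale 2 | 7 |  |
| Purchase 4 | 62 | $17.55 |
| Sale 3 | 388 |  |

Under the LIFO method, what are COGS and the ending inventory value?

COGS = $12,850.55; ending inventory = $4,457.25

Sale 1 (281) [LIFO — newest first]: 281 @ $17.55 = $4,931.55
Sale 2 (7) [LIFO — newest first]: 7 @ $20.90 = $146.30
Sale 3 (388) [LIFO — newest first]: 62 @ $17.55 + 280 @ $20.90 + 46 @ $18.10 = $7,772.70
Total COGS = $4,931.55 + $146.30 + $7,772.70 = $12,850.55
Ending inventory: 275 @ $15.55 + 10 @ $18.10 = $4,457.25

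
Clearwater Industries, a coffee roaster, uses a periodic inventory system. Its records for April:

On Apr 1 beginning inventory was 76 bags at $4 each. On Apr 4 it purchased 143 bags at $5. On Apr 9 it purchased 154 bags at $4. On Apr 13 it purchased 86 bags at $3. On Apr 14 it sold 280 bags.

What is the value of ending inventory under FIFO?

Ending inventory = $630

Apr 14, 280 sold [FIFO — oldest first]: 76 @ $4 + 143 @ $5 + 61 @ $4 = $1,263
Ending inventory: 93 @ $4 + 86 @ $3 = $630
Check: goods available $1,893 = COGS $1,263 + ending $630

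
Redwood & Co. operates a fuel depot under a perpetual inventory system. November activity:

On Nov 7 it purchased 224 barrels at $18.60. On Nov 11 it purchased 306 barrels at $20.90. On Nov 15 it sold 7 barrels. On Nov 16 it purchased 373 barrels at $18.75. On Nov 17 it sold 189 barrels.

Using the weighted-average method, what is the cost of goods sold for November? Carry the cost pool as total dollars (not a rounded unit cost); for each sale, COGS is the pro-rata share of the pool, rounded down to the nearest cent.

COGS = $3,813.19

After Nov 7: 224 on hand, pool $4,166.40 (≈ $18.6000 each)
After Nov 11: 530 on hand, pool $10,561.80 (≈ $19.9279 each)
Nov 15, sell 7: 7/530 × $10,561.80 → $139.49
After Nov 16: 896 on hand, pool $17,416.06 (≈ $19.4376 each)
Nov 17, sell 189: 189/896 × $17,416.06 → $3,673.70
Total COGS = $139.49 + $3,673.70 = $3,813.19
Ending inventory (cost pool remaining) = $13,742.36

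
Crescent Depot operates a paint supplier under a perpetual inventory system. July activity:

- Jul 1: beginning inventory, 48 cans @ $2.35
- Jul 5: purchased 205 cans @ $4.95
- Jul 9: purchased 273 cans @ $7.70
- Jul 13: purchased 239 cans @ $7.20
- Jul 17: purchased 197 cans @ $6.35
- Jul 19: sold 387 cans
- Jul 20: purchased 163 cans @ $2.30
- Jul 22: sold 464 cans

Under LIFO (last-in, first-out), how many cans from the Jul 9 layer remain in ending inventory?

21

Jul 19, 387 sold [LIFO — newest first]: 197 @ $6.35 + 190 @ $7.20 = $2,618.95
Jul 22, 464 sold [LIFO — newest first]: 163 @ $2.30 + 49 @ $7.20 + 252 @ $7.70 = $2,668.10
Total COGS = $2,618.95 + $2,668.10 = $5,287.05
Ending inventory: 48 @ $2.35 + 205 @ $4.95 + 21 @ $7.70 = $1,289.25
Check: goods available $6,576.30 = COGS $5,287.05 + ending $1,289.25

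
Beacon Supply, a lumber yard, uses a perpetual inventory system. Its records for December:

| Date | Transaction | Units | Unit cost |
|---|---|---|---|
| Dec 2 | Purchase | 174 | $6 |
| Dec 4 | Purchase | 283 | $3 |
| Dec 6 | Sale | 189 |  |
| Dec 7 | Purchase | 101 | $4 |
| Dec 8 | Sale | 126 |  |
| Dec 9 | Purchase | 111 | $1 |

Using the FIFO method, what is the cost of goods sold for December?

Dec 6, 189 sold [FIFO — oldest first]: 174 @ $6 + 15 @ $3 = $1,089
Dec 8, 126 sold [FIFO — oldest first]: 126 @ $3 = $378
Total COGS = $1,089 + $378 = $1,467
Ending inventory: 142 @ $3 + 101 @ $4 + 111 @ $1 = $941

COGS = $1,467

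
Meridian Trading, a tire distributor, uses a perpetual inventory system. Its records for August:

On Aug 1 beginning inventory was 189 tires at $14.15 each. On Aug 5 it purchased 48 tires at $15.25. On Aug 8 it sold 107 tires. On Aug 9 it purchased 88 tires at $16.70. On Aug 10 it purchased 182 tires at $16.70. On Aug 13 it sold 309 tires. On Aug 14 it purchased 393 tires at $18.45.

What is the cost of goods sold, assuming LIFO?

Aug 8, 107 sold [LIFO — newest first]: 48 @ $15.25 + 59 @ $14.15 = $1,566.85
Aug 13, 309 sold [LIFO — newest first]: 182 @ $16.70 + 88 @ $16.70 + 39 @ $14.15 = $5,060.85
Total COGS = $1,566.85 + $5,060.85 = $6,627.70
Ending inventory: 91 @ $14.15 + 393 @ $18.45 = $8,538.50
Check: goods available $15,166.20 = COGS $6,627.70 + ending $8,538.50

COGS = $6,627.70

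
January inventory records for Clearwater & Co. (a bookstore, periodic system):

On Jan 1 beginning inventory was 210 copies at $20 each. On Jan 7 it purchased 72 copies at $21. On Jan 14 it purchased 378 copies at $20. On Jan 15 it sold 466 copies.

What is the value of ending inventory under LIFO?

Ending inventory = $3,880

Jan 15, 466 sold [LIFO — newest first]: 378 @ $20 + 72 @ $21 + 16 @ $20 = $9,392
Ending inventory: 194 @ $20 = $3,880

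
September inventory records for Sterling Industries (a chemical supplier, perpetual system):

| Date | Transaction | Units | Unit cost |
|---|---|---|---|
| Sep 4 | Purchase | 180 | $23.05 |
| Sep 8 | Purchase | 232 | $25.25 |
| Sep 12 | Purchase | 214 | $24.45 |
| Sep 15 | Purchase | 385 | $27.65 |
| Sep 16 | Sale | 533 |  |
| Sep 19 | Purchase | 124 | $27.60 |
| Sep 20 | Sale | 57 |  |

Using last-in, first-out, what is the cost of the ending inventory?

Sep 16, 533 sold [LIFO — newest first]: 385 @ $27.65 + 148 @ $24.45 = $14,263.85
Sep 20, 57 sold [LIFO — newest first]: 57 @ $27.60 = $1,573.20
Total COGS = $14,263.85 + $1,573.20 = $15,837.05
Ending inventory: 180 @ $23.05 + 232 @ $25.25 + 66 @ $24.45 + 67 @ $27.60 = $13,469.90

Ending inventory = $13,469.90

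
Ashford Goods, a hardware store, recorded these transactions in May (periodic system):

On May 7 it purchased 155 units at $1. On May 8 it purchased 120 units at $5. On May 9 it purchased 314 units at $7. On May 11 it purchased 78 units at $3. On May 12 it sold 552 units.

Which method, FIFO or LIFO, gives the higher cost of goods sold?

FIFO COGS: 155 @ $1 + 120 @ $5 + 277 @ $7 = $2,694
LIFO COGS: 78 @ $3 + 314 @ $7 + 120 @ $5 + 40 @ $1 = $3,072

LIFO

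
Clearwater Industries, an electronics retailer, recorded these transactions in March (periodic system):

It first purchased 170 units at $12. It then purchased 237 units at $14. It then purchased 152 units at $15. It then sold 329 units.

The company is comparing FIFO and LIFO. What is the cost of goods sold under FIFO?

COGS = $4,266

FIFO COGS: 170 @ $12 + 159 @ $14 = $4,266
LIFO COGS: 152 @ $15 + 177 @ $14 = $4,758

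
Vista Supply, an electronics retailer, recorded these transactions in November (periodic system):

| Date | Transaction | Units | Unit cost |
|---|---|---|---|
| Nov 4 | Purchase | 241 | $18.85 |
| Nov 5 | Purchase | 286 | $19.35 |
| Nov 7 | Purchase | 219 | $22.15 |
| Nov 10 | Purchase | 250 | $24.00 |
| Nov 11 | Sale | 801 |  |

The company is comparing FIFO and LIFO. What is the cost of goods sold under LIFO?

COGS = $17,252.05

FIFO COGS: 241 @ $18.85 + 286 @ $19.35 + 219 @ $22.15 + 55 @ $24.00 = $16,247.80
LIFO COGS: 250 @ $24.00 + 219 @ $22.15 + 286 @ $19.35 + 46 @ $18.85 = $17,252.05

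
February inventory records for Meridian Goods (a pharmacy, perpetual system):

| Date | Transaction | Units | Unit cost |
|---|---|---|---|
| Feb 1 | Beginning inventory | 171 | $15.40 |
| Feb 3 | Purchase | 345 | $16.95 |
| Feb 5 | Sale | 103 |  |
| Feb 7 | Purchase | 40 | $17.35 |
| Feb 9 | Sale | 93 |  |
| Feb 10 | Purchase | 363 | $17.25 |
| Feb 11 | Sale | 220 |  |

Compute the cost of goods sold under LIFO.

Feb 5, 103 sold [LIFO — newest first]: 103 @ $16.95 = $1,745.85
Feb 9, 93 sold [LIFO — newest first]: 40 @ $17.35 + 53 @ $16.95 = $1,592.35
Feb 11, 220 sold [LIFO — newest first]: 220 @ $17.25 = $3,795.00
Total COGS = $1,745.85 + $1,592.35 + $3,795.00 = $7,133.20
Ending inventory: 171 @ $15.40 + 189 @ $16.95 + 143 @ $17.25 = $8,303.70

COGS = $7,133.20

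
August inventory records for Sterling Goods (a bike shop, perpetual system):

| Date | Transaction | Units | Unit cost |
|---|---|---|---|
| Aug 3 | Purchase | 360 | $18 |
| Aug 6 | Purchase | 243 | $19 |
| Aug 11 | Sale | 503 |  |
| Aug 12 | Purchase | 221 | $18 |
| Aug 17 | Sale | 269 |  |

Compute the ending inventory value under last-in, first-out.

Aug 11, 503 sold [LIFO — newest first]: 243 @ $19 + 260 @ $18 = $9,297
Aug 17, 269 sold [LIFO — newest first]: 221 @ $18 + 48 @ $18 = $4,842
Total COGS = $9,297 + $4,842 = $14,139
Ending inventory: 52 @ $18 = $936
Check: goods available $15,075 = COGS $14,139 + ending $936

Ending inventory = $936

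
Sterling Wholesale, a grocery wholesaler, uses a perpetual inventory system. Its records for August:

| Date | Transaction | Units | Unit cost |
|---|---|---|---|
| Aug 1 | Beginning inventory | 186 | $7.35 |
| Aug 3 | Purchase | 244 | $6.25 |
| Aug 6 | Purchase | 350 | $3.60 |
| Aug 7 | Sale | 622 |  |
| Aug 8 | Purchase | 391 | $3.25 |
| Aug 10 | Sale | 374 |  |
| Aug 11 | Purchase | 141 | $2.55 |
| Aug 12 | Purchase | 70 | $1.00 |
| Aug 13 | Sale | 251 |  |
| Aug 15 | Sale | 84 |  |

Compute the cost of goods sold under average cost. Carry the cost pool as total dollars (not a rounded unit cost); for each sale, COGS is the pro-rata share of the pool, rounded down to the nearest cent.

After Aug 1: 186 on hand, pool $1,367.10 (≈ $7.3500 each)
After Aug 3: 430 on hand, pool $2,892.10 (≈ $6.7258 each)
After Aug 6: 780 on hand, pool $4,152.10 (≈ $5.3232 each)
Aug 7, sell 622: 622/780 × $4,152.10 → $3,311.03
After Aug 8: 549 on hand, pool $2,111.82 (≈ $3.8467 each)
Aug 10, sell 374: 374/549 × $2,111.82 → $1,438.65
After Aug 11: 316 on hand, pool $1,032.72 (≈ $3.2681 each)
After Aug 12: 386 on hand, pool $1,102.72 (≈ $2.8568 each)
Aug 13, sell 251: 251/386 × $1,102.72 → $717.05
Aug 15, sell 84: 84/135 × $385.67 → $239.97
Total COGS = $3,311.03 + $1,438.65 + $717.05 + $239.97 = $5,706.70
Ending inventory (cost pool remaining) = $145.70

COGS = $5,706.70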